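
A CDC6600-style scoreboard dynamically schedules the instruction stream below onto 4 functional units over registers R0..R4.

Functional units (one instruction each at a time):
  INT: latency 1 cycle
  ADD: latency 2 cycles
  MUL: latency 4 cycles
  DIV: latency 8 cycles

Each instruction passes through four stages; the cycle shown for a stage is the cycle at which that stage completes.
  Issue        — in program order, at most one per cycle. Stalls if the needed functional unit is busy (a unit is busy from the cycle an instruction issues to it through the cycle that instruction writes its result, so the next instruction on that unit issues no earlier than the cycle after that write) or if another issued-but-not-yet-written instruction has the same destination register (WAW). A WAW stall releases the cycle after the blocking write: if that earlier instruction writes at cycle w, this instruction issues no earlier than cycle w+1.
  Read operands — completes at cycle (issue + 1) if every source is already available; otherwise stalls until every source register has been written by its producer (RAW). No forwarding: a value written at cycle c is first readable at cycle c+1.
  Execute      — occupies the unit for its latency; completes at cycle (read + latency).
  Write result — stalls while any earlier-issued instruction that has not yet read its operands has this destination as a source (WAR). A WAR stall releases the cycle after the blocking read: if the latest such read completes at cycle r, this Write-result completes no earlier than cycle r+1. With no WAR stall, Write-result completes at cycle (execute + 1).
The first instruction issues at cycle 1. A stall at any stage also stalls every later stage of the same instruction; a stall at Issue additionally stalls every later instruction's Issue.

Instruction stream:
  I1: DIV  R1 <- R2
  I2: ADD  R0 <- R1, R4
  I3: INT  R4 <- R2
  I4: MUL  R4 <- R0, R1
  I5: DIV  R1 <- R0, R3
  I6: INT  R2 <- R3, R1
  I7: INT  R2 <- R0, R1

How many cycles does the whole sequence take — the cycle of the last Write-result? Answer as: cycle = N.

cycle = 32

t=1  I1 issues→DIV
t=2  I1 reads · I2 issues→ADD
t=3  I3 issues→INT
t=4  I3 reads
t=5  I3 exec-done
t=10  I1 exec-done
t=11  I1 writes R1
t=12  I2 reads
t=13  I3 writes R4
t=14  I2 exec-done · I4 issues→MUL
t=15  I2 writes R0 · I5 issues→DIV
t=16  I4 reads · I5 reads · I6 issues→INT
t=20  I4 exec-done
t=21  I4 writes R4
t=24  I5 exec-done
t=25  I5 writes R1
t=26  I6 reads
t=27  I6 exec-done
t=28  I6 writes R2
t=29  I7 issues→INT
t=30  I7 reads
t=31  I7 exec-done
t=32  I7 writes R2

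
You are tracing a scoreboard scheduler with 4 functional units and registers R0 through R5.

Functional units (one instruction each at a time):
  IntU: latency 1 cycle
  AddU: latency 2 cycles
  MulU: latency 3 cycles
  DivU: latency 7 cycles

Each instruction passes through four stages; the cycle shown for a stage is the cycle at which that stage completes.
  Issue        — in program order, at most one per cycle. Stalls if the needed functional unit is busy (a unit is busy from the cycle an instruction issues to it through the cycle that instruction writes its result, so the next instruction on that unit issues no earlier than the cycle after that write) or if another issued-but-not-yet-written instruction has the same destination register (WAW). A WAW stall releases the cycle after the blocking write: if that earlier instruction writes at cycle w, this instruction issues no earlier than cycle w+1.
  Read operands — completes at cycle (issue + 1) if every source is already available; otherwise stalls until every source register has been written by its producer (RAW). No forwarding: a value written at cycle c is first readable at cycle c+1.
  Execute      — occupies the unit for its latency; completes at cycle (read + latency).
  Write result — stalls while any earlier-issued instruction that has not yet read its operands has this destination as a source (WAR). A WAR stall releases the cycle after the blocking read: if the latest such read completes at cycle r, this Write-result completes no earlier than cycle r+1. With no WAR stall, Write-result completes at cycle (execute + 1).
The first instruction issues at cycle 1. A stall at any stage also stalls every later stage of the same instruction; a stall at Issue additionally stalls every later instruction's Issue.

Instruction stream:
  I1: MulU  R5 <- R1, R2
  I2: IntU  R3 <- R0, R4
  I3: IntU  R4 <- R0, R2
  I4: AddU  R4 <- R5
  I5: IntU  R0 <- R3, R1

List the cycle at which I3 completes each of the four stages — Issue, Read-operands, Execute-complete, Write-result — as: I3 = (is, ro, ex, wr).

cycle 1: I1 issues→MulU
cycle 2: I1 reads · I2 issues→IntU
cycle 3: I2 reads
cycle 4: I2 exec-done
cycle 5: I1 exec-done · I2 writes R3
cycle 6: I1 writes R5 · I3 issues→IntU
cycle 7: I3 reads
cycle 8: I3 exec-done
cycle 9: I3 writes R4
cycle 10: I4 issues→AddU
cycle 11: I4 reads · I5 issues→IntU
cycle 12: I5 reads
cycle 13: I4 exec-done · I5 exec-done
cycle 14: I4 writes R4 · I5 writes R0

I3 = (6, 7, 8, 9)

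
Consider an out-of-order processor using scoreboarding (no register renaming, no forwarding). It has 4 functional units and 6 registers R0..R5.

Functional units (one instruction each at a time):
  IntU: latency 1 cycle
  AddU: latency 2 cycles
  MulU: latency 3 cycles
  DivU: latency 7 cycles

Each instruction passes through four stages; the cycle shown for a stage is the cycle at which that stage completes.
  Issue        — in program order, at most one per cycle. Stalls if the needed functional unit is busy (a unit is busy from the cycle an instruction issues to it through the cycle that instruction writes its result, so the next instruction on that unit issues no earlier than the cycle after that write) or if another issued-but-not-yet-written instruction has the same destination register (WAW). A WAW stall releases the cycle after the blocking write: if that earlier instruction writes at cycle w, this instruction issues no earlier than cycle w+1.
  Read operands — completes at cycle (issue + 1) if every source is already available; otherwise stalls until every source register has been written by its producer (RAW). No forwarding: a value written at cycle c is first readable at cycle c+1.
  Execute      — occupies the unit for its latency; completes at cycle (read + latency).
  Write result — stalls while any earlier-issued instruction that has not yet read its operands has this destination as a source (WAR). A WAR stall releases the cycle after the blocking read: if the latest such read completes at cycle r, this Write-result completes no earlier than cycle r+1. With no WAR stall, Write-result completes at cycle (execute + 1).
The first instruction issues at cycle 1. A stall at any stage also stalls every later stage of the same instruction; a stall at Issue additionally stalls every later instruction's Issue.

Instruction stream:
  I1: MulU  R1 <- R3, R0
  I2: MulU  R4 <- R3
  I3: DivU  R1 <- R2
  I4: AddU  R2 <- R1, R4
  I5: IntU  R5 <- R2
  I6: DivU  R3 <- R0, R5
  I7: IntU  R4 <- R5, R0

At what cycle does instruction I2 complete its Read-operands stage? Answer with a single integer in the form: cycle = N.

1) issue 1, read 2, done 5, write 6
2) issue 7, read 8, done 11, write 12  <struct: MulU busy until I1 writes@6>
3) issue 8, read 9, done 16, write 17
4) issue 9, read 18, done 20, write 21  <RAW R1: wait I3 write@17>
5) issue 10, read 22, done 23, write 24  <RAW R2: wait I4 write@21>
6) issue 18, read 25, done 32, write 33  <struct: DivU busy until I3 writes@17 / RAW R5: wait I5 write@24>
7) issue 25, read 26, done 27, write 28  <struct: IntU busy until I5 writes@24>

cycle = 8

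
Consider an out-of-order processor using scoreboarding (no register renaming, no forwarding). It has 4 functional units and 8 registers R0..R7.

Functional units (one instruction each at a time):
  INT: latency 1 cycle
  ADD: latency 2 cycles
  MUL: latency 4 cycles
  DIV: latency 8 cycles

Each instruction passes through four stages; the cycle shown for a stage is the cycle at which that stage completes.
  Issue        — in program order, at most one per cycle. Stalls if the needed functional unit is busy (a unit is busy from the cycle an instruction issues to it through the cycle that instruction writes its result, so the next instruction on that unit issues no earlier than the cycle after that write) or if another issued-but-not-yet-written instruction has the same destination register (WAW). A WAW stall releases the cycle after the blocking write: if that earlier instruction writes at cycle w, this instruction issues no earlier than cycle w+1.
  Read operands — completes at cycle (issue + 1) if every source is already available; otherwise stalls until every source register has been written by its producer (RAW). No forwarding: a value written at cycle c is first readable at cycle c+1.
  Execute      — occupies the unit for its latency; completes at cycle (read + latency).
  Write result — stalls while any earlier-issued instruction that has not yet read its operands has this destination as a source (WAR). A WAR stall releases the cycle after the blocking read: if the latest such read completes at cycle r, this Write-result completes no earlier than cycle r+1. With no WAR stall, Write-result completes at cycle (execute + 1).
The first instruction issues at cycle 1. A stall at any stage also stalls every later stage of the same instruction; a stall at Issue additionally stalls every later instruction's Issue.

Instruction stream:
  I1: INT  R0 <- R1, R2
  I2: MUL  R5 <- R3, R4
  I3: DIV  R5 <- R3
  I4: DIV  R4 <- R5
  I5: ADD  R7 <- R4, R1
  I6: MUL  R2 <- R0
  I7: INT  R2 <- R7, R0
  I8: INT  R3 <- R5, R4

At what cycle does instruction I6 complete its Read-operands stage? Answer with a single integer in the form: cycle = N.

[I1] 1/2/3/4
[I2] 2/3/7/8
[I3] 9/10/18/19  (WAW R5: wait I2 write@8)
[I4] 20/21/29/30  (struct: DIV busy until I3 writes@19)
[I5] 21/31/33/34  (RAW R4: wait I4 write@30)
[I6] 22/23/27/28
[I7] 29/35/36/37  (WAW R2: wait I6 write@28; RAW R7: wait I5 write@34)
[I8] 38/39/40/41  (struct: INT busy until I7 writes@37)

cycle = 23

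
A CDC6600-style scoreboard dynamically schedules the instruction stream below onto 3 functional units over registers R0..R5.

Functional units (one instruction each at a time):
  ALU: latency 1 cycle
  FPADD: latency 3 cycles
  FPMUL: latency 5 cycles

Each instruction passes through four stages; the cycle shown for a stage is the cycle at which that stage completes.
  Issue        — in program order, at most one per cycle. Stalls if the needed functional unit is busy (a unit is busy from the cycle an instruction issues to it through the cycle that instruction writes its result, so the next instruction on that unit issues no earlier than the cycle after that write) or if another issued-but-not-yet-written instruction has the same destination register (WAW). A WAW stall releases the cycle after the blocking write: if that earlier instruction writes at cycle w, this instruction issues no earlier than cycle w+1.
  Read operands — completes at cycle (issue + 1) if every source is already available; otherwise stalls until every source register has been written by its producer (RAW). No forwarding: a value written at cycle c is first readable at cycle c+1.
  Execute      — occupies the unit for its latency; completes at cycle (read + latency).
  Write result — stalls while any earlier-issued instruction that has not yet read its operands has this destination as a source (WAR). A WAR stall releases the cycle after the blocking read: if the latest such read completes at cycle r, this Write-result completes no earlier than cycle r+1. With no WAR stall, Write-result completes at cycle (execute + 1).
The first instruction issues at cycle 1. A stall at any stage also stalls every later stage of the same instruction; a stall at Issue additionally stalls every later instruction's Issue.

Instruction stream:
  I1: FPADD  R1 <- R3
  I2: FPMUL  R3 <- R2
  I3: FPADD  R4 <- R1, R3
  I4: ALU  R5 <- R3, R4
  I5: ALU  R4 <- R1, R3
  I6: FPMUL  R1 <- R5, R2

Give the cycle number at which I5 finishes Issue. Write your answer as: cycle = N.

  I1 | 1 | 2 | 5 | 6
  I2 | 2 | 3 | 8 | 9
  I3 | 7 | 10 | 13 | 14   struct: FPADD busy until I1 writes@6 · RAW R3: wait I2 write@9
  I4 | 8 | 15 | 16 | 17   RAW R4: wait I3 write@14
  I5 | 18 | 19 | 20 | 21   struct: ALU busy until I4 writes@17
  I6 | 19 | 20 | 25 | 26

cycle = 18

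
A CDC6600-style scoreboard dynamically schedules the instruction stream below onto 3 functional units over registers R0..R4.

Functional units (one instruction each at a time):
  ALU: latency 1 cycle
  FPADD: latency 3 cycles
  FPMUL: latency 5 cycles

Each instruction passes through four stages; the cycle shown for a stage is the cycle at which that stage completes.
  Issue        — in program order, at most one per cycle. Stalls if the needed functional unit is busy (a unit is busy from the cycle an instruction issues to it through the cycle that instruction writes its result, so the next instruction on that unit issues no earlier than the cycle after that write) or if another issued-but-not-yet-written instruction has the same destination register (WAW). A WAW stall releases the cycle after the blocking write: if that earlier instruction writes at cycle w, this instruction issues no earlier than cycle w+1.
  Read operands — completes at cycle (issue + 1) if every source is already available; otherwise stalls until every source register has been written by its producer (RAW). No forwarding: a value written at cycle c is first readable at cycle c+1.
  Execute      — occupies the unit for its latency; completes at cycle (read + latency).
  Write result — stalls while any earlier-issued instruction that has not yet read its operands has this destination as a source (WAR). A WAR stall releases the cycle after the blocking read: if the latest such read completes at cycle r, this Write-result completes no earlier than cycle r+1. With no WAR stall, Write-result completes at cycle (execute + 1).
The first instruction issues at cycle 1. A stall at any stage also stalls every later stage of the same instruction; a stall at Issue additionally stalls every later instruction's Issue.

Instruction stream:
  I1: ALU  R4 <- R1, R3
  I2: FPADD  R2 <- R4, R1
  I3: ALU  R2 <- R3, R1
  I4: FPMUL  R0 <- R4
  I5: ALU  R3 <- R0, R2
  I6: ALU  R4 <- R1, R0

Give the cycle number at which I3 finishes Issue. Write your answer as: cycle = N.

c1: I1 issues→ALU
c2: I1 reads, I2 issues→FPADD
c3: I1 exec-done
c4: I1 writes R4
c5: I2 reads
c8: I2 exec-done
c9: I2 writes R2
c10: I3 issues→ALU
c11: I3 reads, I4 issues→FPMUL
c12: I3 exec-done, I4 reads
c13: I3 writes R2
c14: I5 issues→ALU
c17: I4 exec-done
c18: I4 writes R0
c19: I5 reads
c20: I5 exec-done
c21: I5 writes R3
c22: I6 issues→ALU
c23: I6 reads
c24: I6 exec-done
c25: I6 writes R4

cycle = 10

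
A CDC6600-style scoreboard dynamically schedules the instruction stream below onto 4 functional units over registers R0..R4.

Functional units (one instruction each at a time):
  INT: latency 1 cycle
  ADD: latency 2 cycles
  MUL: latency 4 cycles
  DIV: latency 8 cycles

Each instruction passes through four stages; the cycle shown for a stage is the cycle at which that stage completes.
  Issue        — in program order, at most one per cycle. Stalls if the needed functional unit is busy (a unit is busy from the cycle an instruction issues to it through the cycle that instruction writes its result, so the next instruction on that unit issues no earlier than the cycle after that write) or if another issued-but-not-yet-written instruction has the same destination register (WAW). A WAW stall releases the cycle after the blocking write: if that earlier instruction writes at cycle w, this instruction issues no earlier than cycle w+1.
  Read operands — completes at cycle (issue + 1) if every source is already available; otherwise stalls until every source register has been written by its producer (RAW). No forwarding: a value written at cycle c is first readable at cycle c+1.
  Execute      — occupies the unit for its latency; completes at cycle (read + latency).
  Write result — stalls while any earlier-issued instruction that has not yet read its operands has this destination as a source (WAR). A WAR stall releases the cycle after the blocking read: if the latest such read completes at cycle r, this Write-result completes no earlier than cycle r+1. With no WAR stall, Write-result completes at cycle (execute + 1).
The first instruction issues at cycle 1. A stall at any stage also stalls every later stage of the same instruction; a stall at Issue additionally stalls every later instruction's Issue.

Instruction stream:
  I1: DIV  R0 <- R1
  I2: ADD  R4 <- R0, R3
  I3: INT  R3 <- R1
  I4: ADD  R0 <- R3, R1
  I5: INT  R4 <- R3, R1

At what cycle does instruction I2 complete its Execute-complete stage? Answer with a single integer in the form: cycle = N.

t=1  I1 dispatched to DIV
t=2  I1 operands ready, I2 dispatched to ADD
t=3  I3 dispatched to INT
t=4  I3 operands ready
t=5  I3 complete
t=10  I1 complete
t=11  R0←I1
t=12  I2 operands ready
t=13  R3←I3
t=14  I2 complete
t=15  R4←I2
t=16  I4 dispatched to ADD
t=17  I4 operands ready, I5 dispatched to INT
t=18  I5 operands ready
t=19  I4 complete, I5 complete
t=20  R0←I4, R4←I5

cycle = 14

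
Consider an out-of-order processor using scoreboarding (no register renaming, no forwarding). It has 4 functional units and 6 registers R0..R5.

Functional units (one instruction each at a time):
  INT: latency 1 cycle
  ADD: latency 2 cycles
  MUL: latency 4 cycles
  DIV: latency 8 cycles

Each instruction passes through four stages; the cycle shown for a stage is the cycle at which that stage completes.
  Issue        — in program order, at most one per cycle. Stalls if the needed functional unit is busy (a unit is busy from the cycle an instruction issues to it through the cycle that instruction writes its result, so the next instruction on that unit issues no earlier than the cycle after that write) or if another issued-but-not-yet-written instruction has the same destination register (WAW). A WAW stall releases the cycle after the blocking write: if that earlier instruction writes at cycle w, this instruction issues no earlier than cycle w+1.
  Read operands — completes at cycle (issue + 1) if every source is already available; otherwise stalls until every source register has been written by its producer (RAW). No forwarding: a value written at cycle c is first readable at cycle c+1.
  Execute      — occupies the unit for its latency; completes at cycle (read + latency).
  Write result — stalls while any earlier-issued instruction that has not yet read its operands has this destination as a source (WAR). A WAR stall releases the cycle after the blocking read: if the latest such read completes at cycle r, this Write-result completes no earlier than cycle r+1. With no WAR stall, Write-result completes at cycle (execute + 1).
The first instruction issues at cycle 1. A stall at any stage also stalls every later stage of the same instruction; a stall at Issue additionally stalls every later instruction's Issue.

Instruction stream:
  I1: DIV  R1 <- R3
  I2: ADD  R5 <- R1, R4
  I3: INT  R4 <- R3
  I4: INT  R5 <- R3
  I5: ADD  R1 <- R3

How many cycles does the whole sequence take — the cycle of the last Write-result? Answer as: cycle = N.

cycle = 21

c1: I1→DIV
c2: I1 RO | I2→ADD
c3: I3→INT
c4: I3 RO
c5: I3 EX
c10: I1 EX
c11: I1 WR R1
c12: I2 RO
c13: I3 WR R4
c14: I2 EX
c15: I2 WR R5
c16: I4→INT
c17: I4 RO | I5→ADD
c18: I4 EX | I5 RO
c19: I4 WR R5
c20: I5 EX
c21: I5 WR R1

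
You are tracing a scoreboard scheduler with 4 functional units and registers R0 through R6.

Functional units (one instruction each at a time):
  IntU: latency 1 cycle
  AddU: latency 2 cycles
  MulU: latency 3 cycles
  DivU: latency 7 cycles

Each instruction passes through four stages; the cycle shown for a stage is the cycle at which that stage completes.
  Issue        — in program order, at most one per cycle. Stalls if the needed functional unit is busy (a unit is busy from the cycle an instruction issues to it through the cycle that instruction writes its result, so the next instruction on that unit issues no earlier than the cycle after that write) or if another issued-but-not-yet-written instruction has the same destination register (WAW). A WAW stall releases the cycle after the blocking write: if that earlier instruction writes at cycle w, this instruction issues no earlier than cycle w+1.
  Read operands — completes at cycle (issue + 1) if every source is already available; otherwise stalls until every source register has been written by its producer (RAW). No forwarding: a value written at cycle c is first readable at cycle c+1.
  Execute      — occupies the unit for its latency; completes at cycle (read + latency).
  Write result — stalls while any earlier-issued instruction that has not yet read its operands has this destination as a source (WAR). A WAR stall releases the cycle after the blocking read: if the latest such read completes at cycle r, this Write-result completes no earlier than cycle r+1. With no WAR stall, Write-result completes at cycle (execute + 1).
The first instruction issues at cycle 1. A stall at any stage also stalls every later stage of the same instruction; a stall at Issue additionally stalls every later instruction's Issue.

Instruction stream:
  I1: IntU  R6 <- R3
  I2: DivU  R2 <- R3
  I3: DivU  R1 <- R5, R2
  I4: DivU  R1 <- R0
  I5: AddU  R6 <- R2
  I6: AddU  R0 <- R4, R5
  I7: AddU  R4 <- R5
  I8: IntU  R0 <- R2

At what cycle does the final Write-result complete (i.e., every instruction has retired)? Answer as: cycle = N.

cycle = 37

  I1 | 1 | 2 | 3 | 4
  I2 | 2 | 3 | 10 | 11
  I3 | 12 | 13 | 20 | 21   struct: DivU busy until I2 writes@11
  I4 | 22 | 23 | 30 | 31   struct: DivU busy until I3 writes@21
  I5 | 23 | 24 | 26 | 27
  I6 | 28 | 29 | 31 | 32   struct: AddU busy until I5 writes@27
  I7 | 33 | 34 | 36 | 37   struct: AddU busy until I6 writes@32
  I8 | 34 | 35 | 36 | 37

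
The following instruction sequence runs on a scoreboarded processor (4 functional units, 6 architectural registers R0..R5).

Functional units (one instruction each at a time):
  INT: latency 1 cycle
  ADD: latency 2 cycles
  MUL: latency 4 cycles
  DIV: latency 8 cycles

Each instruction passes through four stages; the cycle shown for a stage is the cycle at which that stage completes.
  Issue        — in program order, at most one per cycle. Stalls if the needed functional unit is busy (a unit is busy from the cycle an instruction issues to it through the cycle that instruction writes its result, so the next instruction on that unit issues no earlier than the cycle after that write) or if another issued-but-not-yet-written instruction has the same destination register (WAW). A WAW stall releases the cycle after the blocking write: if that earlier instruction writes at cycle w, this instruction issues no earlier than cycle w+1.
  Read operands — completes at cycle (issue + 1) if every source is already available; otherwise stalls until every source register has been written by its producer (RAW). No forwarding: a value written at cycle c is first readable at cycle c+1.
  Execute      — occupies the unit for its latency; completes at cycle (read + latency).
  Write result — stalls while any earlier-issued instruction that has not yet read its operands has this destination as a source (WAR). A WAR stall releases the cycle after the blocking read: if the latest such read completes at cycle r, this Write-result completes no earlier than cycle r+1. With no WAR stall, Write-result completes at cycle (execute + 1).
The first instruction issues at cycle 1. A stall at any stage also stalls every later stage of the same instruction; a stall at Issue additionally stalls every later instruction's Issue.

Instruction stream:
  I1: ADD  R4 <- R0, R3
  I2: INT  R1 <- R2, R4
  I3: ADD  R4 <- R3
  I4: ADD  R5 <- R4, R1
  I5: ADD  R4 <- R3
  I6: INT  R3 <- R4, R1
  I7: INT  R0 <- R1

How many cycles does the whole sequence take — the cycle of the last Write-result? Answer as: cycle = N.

I1 -> (1, 2, 4, 5)
I2 -> (2, 6, 7, 8)  // RAW R4: wait I1 write@5
I3 -> (6, 7, 9, 10)  // struct: ADD busy until I1 writes@5
I4 -> (11, 12, 14, 15)  // struct: ADD busy until I3 writes@10
I5 -> (16, 17, 19, 20)  // struct: ADD busy until I4 writes@15
I6 -> (17, 21, 22, 23)  // RAW R4: wait I5 write@20
I7 -> (24, 25, 26, 27)  // struct: INT busy until I6 writes@23

cycle = 27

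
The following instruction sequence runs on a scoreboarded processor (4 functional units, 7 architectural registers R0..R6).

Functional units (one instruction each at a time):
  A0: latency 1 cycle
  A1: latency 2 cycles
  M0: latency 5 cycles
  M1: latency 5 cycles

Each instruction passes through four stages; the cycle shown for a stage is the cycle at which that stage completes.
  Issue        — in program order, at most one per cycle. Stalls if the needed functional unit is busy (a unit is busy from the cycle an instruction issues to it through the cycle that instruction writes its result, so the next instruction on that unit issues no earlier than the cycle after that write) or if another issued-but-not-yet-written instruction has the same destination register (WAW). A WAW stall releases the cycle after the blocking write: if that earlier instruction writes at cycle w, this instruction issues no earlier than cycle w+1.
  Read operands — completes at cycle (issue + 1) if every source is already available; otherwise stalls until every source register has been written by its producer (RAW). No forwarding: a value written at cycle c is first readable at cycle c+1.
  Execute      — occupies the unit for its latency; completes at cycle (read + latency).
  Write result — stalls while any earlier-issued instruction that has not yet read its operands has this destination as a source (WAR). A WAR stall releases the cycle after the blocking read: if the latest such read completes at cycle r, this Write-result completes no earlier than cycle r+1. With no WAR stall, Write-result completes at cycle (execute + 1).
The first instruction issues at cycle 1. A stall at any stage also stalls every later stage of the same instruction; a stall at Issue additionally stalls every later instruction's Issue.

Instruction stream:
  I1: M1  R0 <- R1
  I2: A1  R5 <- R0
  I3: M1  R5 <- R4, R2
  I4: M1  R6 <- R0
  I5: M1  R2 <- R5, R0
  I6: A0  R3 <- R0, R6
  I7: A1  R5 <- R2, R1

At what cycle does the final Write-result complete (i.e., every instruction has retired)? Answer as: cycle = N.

cycle = 40

I1  is:1  ro:2  ex:7  wr:8
I2  is:2  ro:9  ex:11  wr:12  — RAW R0: wait I1 write@8
I3  is:13  ro:14  ex:19  wr:20  — WAW R5: wait I2 write@12
I4  is:21  ro:22  ex:27  wr:28  — struct: M1 busy until I3 writes@20
I5  is:29  ro:30  ex:35  wr:36  — struct: M1 busy until I4 writes@28
I6  is:30  ro:31  ex:32  wr:33
I7  is:31  ro:37  ex:39  wr:40  — RAW R2: wait I5 write@36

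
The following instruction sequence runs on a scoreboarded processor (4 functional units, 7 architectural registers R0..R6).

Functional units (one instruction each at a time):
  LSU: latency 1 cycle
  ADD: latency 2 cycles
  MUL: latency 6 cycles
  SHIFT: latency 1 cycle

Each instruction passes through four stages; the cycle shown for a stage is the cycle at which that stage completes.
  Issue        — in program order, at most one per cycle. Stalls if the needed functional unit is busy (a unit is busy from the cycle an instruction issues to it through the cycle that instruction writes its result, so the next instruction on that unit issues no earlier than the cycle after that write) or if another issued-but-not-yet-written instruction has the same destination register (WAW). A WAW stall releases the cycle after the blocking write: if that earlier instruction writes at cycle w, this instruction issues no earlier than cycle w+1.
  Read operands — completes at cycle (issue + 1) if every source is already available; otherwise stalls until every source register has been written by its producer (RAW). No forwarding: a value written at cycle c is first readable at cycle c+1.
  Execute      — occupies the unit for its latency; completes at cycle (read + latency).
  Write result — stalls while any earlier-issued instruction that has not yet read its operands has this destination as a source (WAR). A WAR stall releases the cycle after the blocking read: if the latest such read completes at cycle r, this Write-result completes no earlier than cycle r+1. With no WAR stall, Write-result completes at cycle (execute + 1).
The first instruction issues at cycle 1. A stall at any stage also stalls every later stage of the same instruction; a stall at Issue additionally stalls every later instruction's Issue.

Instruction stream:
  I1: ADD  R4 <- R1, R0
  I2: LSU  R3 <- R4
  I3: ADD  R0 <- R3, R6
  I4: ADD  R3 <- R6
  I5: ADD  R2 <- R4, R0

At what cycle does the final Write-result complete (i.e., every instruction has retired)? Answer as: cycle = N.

cycle = 22

[1] I1 dispatched to ADD
[2] I1 operands ready | I2 dispatched to LSU
[4] I1 complete
[5] R4←I1
[6] I2 operands ready | I3 dispatched to ADD
[7] I2 complete
[8] R3←I2
[9] I3 operands ready
[11] I3 complete
[12] R0←I3
[13] I4 dispatched to ADD
[14] I4 operands ready
[16] I4 complete
[17] R3←I4
[18] I5 dispatched to ADD
[19] I5 operands ready
[21] I5 complete
[22] R2←I5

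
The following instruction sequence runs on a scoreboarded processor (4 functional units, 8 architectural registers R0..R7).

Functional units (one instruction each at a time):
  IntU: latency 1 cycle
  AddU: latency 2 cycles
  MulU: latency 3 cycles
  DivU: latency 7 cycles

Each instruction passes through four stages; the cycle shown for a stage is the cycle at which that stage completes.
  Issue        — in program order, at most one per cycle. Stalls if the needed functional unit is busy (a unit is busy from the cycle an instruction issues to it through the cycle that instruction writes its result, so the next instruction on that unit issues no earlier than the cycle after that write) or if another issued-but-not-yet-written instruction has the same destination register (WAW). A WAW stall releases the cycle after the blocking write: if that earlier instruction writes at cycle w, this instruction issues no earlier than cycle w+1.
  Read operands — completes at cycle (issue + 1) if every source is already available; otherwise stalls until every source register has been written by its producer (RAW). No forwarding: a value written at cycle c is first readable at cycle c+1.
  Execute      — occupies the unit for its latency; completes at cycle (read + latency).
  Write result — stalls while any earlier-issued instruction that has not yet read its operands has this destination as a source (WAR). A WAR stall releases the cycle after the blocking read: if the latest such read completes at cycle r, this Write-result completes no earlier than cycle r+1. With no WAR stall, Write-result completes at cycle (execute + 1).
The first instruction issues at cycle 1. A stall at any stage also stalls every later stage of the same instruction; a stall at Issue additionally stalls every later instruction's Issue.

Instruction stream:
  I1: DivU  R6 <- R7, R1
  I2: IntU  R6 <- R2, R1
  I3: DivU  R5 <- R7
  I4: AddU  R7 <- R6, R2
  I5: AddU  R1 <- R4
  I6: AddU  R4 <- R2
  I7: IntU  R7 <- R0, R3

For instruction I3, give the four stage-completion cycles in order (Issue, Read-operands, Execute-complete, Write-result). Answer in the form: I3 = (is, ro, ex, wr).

I3 = (12, 13, 20, 21)

  I1 | 1 | 2 | 9 | 10
  I2 | 11 | 12 | 13 | 14   WAW R6: wait I1 write@10
  I3 | 12 | 13 | 20 | 21
  I4 | 13 | 15 | 17 | 18   RAW R6: wait I2 write@14
  I5 | 19 | 20 | 22 | 23   struct: AddU busy until I4 writes@18
  I6 | 24 | 25 | 27 | 28   struct: AddU busy until I5 writes@23
  I7 | 25 | 26 | 27 | 28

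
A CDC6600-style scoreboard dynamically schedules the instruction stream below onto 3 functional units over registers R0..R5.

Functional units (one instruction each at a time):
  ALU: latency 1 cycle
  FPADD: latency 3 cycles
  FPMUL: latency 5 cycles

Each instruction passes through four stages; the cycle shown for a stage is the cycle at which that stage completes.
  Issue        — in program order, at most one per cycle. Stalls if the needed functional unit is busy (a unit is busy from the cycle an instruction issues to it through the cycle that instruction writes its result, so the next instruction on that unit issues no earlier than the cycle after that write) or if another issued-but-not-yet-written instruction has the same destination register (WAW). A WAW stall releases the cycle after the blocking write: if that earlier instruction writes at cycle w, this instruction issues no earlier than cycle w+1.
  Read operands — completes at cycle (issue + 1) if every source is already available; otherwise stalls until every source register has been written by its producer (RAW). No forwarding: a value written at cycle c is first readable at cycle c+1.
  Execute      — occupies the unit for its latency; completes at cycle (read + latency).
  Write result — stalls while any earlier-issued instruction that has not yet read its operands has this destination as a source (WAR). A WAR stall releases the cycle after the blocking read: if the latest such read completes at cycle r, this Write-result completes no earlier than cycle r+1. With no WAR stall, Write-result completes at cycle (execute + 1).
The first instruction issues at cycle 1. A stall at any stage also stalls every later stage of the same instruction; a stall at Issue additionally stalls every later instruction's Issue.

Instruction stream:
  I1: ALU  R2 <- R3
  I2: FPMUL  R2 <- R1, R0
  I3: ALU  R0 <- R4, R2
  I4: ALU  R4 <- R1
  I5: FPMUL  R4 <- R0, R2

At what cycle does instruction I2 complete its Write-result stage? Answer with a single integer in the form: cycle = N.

c1: issue I1 (ALU)
c2: I1 read-ops
c3: I1 finished on ALU
c4: I1→R2
c5: issue I2 (FPMUL)
c6: I2 read-ops · issue I3 (ALU)
c11: I2 finished on FPMUL
c12: I2→R2
c13: I3 read-ops
c14: I3 finished on ALU
c15: I3→R0
c16: issue I4 (ALU)
c17: I4 read-ops
c18: I4 finished on ALU
c19: I4→R4
c20: issue I5 (FPMUL)
c21: I5 read-ops
c26: I5 finished on FPMUL
c27: I5→R4

cycle = 12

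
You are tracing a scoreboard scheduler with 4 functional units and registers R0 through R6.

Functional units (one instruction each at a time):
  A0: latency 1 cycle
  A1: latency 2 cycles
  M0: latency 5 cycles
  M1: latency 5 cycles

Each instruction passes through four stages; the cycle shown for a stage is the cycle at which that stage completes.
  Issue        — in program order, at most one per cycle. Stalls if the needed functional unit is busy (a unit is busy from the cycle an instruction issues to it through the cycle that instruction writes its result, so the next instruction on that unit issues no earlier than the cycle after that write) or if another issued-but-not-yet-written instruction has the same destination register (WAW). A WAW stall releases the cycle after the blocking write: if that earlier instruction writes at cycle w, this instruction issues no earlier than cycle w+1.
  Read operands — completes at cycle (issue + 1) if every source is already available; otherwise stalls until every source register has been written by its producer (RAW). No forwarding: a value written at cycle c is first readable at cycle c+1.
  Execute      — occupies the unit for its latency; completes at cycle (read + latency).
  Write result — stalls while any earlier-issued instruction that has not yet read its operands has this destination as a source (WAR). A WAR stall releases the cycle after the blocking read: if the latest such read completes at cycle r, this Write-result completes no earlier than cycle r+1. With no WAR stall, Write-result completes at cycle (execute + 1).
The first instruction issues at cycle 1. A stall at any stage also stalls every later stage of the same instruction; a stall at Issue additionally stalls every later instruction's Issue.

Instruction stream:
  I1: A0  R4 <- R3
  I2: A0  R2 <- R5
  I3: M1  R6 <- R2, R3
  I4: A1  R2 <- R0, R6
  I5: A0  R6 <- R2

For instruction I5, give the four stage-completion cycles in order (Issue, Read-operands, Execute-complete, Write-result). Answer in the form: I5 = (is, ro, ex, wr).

t=1  I1 dispatched to A0
t=2  I1 operands ready
t=3  I1 complete
t=4  R4←I1
t=5  I2 dispatched to A0
t=6  I2 operands ready; I3 dispatched to M1
t=7  I2 complete
t=8  R2←I2
t=9  I3 operands ready; I4 dispatched to A1
t=14  I3 complete
t=15  R6←I3
t=16  I4 operands ready; I5 dispatched to A0
t=18  I4 complete
t=19  R2←I4
t=20  I5 operands ready
t=21  I5 complete
t=22  R6←I5

I5 = (16, 20, 21, 22)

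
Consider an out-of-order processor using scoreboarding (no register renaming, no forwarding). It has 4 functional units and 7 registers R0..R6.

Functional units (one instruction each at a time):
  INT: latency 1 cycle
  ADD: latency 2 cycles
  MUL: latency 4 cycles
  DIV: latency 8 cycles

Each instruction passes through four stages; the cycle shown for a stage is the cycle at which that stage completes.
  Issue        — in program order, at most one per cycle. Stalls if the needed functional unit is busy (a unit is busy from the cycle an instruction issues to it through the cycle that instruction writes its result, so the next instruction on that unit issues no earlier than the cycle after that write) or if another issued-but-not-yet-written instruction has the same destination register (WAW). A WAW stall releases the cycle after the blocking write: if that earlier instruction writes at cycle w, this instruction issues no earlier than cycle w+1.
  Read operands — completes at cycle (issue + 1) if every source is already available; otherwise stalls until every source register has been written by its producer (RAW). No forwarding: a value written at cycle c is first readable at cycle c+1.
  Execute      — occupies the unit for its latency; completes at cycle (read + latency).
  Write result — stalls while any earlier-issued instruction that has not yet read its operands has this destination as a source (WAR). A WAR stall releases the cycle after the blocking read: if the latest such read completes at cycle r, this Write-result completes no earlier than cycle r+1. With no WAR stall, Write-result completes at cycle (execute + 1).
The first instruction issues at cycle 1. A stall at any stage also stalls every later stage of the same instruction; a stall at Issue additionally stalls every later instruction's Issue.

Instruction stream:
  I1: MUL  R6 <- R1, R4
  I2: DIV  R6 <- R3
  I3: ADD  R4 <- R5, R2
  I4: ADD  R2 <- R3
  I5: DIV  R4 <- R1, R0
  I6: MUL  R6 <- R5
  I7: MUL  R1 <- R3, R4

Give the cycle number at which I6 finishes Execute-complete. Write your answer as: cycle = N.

1) issue 1, read 2, done 6, write 7
2) issue 8, read 9, done 17, write 18  <WAW R6: wait I1 write@7>
3) issue 9, read 10, done 12, write 13
4) issue 14, read 15, done 17, write 18  <struct: ADD busy until I3 writes@13>
5) issue 19, read 20, done 28, write 29  <struct: DIV busy until I2 writes@18>
6) issue 20, read 21, done 25, write 26
7) issue 27, read 30, done 34, write 35  <struct: MUL busy until I6 writes@26 / RAW R4: wait I5 write@29>

cycle = 25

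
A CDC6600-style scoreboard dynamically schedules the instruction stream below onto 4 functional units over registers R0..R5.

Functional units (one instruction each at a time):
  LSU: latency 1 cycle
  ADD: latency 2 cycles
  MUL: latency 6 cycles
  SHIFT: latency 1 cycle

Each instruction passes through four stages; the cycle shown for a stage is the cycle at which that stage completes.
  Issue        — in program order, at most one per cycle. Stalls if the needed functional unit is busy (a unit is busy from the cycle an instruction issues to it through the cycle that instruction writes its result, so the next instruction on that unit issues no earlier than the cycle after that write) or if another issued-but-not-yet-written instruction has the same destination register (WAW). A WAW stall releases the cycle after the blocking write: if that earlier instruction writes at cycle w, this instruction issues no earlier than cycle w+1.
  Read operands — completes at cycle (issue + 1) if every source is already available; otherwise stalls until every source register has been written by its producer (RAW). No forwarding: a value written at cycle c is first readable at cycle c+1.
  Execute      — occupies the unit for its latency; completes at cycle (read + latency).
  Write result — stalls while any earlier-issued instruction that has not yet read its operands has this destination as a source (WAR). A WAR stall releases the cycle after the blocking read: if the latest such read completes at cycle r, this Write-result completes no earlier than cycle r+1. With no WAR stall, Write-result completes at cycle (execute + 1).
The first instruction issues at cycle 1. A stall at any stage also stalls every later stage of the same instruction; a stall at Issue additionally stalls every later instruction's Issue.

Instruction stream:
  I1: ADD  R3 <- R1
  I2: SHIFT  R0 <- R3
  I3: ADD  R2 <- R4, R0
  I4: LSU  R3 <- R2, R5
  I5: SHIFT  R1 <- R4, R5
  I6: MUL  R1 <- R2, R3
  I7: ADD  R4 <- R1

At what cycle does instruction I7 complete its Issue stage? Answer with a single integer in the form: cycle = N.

  I1 | 1 | 2 | 4 | 5
  I2 | 2 | 6 | 7 | 8   RAW R3: wait I1 write@5
  I3 | 6 | 9 | 11 | 12   struct: ADD busy until I1 writes@5 · RAW R0: wait I2 write@8
  I4 | 7 | 13 | 14 | 15   RAW R2: wait I3 write@12
  I5 | 9 | 10 | 11 | 12   struct: SHIFT busy until I2 writes@8
  I6 | 13 | 16 | 22 | 23   WAW R1: wait I5 write@12 · RAW R3: wait I4 write@15
  I7 | 14 | 24 | 26 | 27   RAW R1: wait I6 write@23

cycle = 14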